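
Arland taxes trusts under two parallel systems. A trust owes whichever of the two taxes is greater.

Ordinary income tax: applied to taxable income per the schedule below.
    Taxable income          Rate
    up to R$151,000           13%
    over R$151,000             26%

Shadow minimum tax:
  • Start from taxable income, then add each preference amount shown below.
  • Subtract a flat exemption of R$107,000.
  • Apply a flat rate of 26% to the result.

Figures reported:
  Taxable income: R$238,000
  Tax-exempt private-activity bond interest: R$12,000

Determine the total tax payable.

R$42,250

Ordinary income tax:
  R$151,000 × 13% = R$19,630
  R$87,000 × 26% = R$22,620
  → R$42,250

Shadow minimum tax:
  Adjusted income: R$238,000 + R$12,000 = R$250,000
  Less exemption R$107,000 → base R$143,000
  R$143,000 × 26% = R$37,180

R$42,250 > R$37,180, so the ordinary income tax governs.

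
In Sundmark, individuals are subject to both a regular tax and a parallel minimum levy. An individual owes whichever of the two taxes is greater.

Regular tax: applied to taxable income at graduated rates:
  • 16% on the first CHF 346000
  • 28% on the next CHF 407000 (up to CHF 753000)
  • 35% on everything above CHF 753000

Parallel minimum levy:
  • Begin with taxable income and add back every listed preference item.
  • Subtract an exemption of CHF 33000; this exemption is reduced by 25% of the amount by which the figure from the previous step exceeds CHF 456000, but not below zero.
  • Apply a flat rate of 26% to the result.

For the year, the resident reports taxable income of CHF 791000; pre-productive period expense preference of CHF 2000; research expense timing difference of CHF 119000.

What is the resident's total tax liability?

CHF 237120

Parallel minimum levy:
  Adjusted income: CHF 791000 + CHF 2000 + CHF 119000 = CHF 912000
  Exemption: 25% × (CHF 912000 − CHF 456000) = CHF 114000 ≥ CHF 33000, so the exemption is fully phased out
  Base: CHF 912000 − CHF 0 = CHF 912000
  CHF 912000 × 26% = CHF 237120

Regular tax:
  CHF 346000 × 16% = CHF 55360
  CHF 407000 × 28% = CHF 113960
  CHF 38000 × 35% = CHF 13300
  → CHF 182620

CHF 237120 > CHF 182620, so the parallel minimum levy is the binding amount.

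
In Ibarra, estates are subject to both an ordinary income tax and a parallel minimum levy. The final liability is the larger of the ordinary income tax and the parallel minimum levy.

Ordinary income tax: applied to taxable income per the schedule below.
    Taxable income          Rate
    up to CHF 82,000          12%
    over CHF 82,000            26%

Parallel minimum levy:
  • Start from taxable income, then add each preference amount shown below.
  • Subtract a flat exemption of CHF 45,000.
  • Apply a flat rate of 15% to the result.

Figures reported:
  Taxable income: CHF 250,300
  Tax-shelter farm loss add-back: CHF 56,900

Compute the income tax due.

CHF 53,598

Parallel minimum levy:
  Adjusted income: CHF 250,300 + CHF 56,900 = CHF 307,200
  Less exemption CHF 45,000 → base CHF 262,200
  CHF 262,200 × 15% = CHF 39,330

Ordinary income tax:
  CHF 82,000 × 12% = CHF 9,840
  CHF 168,300 × 26% = CHF 43,758
  → CHF 53,598

CHF 53,598 > CHF 39,330, so the ordinary income tax governs.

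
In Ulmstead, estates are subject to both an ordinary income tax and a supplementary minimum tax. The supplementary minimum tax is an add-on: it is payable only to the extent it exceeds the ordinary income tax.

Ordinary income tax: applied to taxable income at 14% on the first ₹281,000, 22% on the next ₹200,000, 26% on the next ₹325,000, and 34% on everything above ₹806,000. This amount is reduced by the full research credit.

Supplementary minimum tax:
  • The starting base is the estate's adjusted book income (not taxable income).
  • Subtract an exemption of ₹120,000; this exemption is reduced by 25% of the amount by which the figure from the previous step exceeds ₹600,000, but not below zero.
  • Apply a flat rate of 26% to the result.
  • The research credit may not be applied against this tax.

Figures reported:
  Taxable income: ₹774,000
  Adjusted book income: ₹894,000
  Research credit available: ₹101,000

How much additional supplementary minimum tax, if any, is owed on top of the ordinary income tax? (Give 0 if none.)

Ordinary income tax:
  ₹281,000 × 14% = ₹39,340
  ₹200,000 × 22% = ₹44,000
  ₹293,000 × 26% = ₹76,180
  → ₹159,520
  Less research credit ₹101,000 → ₹58,520

Supplementary minimum tax:
  Base (adjusted book income): ₹894,000
  Exemption: ₹120,000 − 25% × (₹894,000 − ₹600,000) = ₹120,000 − ₹73,500 = ₹46,500
  Base: ₹894,000 − ₹46,500 = ₹847,500
  ₹847,500 × 26% = ₹220,350

Excess of supplementary minimum tax over ordinary income tax: ₹220,350 − ₹58,520 = ₹161,830.

₹161,830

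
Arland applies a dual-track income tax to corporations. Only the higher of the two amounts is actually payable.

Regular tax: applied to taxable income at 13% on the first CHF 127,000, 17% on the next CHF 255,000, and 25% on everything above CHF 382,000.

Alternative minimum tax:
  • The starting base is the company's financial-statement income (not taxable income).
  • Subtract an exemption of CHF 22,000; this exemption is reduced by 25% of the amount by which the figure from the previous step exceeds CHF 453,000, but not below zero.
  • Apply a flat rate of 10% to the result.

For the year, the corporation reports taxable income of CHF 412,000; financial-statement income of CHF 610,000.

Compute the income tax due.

Alternative minimum tax:
  Base (financial-statement income): CHF 610,000
  Exemption: 25% × (CHF 610,000 − CHF 453,000) = CHF 39,250 ≥ CHF 22,000, so the exemption is fully phased out
  Base: CHF 610,000 − CHF 0 = CHF 610,000
  CHF 610,000 × 10% = CHF 61,000

Regular tax:
  CHF 127,000 × 13% = CHF 16,510
  CHF 255,000 × 17% = CHF 43,350
  CHF 30,000 × 25% = CHF 7,500
  → CHF 67,360

CHF 67,360 > CHF 61,000, so the regular tax governs.

CHF 67,360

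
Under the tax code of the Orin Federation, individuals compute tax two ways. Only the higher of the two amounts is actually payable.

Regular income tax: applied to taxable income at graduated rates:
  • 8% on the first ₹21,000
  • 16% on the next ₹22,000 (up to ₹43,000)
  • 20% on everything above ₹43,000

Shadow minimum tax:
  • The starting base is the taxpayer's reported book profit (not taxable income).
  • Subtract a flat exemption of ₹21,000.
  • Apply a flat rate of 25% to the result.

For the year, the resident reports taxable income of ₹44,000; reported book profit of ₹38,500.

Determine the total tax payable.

₹5,400

Shadow minimum tax:
  Base (reported book profit): ₹38,500
  Less exemption ₹21,000 → base ₹17,500
  ₹17,500 × 25% = ₹4,375

Regular income tax:
  ₹21,000 × 8% = ₹1,680
  ₹22,000 × 16% = ₹3,520
  ₹1,000 × 20% = ₹200
  → ₹5,400

₹5,400 > ₹4,375, so the regular income tax governs.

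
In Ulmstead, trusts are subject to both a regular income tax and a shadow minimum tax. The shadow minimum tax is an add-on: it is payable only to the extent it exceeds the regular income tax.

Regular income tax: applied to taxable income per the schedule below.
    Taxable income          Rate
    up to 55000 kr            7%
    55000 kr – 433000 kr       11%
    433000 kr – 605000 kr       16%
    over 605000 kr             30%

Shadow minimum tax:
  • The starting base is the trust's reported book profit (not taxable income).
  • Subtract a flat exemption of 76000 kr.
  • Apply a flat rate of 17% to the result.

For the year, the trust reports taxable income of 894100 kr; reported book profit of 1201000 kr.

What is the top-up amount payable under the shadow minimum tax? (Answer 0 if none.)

Shadow minimum tax:
  Base (reported book profit): 1201000 kr
  Less exemption 76000 kr → base 1125000 kr
  1125000 kr × 17% = 191250 kr

Regular income tax:
  55000 kr × 7% = 3850 kr
  378000 kr × 11% = 41580 kr
  172000 kr × 16% = 27520 kr
  289100 kr × 30% = 86730 kr
  → 159680 kr

Excess of shadow minimum tax over regular income tax: 191250 kr − 159680 kr = 31570 kr.

31570 kr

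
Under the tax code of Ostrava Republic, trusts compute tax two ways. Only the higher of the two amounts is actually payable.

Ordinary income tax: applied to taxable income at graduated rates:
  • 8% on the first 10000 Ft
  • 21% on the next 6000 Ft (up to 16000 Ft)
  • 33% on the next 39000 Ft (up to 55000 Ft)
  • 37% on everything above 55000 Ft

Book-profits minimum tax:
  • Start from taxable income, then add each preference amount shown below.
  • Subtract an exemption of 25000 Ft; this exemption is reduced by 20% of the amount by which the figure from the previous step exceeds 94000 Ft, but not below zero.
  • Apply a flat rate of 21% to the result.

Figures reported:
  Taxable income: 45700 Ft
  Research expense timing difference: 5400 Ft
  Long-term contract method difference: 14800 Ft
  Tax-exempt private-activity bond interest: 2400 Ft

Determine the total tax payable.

Ordinary income tax:
  10000 Ft × 8% = 800 Ft
  6000 Ft × 21% = 1260 Ft
  29700 Ft × 33% = 9801 Ft
  → 11861 Ft

Book-profits minimum tax:
  Adjusted income: 45700 Ft + 5400 Ft + 14800 Ft + 2400 Ft = 68300 Ft
  Exemption: 68300 Ft ≤ 94000 Ft, so full 25000 Ft applies
  Base: 68300 Ft − 25000 Ft = 43300 Ft
  43300 Ft × 21% = 9093 Ft

11861 Ft > 9093 Ft, so the ordinary income tax governs.

11861 Ft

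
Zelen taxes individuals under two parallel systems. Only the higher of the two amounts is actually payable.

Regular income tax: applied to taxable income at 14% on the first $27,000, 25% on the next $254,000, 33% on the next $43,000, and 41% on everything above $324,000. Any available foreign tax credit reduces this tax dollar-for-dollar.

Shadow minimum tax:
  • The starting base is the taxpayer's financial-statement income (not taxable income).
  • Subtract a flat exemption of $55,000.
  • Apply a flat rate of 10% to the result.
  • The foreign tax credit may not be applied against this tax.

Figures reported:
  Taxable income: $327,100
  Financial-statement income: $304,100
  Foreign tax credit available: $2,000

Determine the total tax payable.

Regular income tax:
  $27,000 × 14% = $3,780
  $254,000 × 25% = $63,500
  $43,000 × 33% = $14,190
  $3,100 × 41% = $1,271
  → $82,741
  Less foreign tax credit $2,000 → $80,741

Shadow minimum tax:
  Base (financial-statement income): $304,100
  Less exemption $55,000 → base $249,100
  $249,100 × 10% = $24,910

$80,741 > $24,910, so the regular income tax governs.

$80,741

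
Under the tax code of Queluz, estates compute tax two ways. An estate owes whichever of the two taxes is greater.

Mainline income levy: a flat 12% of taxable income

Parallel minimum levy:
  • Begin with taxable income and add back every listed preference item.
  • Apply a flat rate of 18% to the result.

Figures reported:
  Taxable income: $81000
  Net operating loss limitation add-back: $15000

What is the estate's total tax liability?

$17280

Mainline income levy:
  $81000 × 12% = $9720

Parallel minimum levy:
  Adjusted income: $81000 + $15000 = $96000
  $96000 × 18% = $17280

$17280 > $9720, so the parallel minimum levy is the binding amount.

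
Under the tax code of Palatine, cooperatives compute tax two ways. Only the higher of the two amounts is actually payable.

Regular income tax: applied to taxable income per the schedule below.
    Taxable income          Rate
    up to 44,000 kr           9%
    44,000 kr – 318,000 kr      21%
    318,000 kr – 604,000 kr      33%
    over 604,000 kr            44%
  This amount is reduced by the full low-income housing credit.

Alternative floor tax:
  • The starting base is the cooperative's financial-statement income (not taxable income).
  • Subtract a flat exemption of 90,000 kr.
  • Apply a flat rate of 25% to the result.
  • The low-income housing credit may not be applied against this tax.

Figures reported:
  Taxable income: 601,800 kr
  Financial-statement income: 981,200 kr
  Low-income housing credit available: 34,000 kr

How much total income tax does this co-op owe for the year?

222,800 kr

Regular income tax:
  44,000 kr × 9% = 3,960 kr
  274,000 kr × 21% = 57,540 kr
  283,800 kr × 33% = 93,654 kr
  → 155,154 kr
  Less low-income housing credit 34,000 kr → 121,154 kr

Alternative floor tax:
  Base (financial-statement income): 981,200 kr
  Less exemption 90,000 kr → base 891,200 kr
  891,200 kr × 25% = 222,800 kr

222,800 kr > 121,154 kr, so the alternative floor tax is the binding amount.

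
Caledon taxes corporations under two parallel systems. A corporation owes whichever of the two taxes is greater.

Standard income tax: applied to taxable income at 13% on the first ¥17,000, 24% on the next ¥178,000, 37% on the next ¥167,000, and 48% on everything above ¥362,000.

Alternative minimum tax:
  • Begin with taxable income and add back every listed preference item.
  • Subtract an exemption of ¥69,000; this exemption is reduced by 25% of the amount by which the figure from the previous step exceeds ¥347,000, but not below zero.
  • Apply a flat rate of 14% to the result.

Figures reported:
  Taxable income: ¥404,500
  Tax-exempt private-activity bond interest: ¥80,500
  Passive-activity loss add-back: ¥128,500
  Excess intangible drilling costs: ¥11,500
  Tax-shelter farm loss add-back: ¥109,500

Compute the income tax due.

Alternative minimum tax:
  Adjusted income: ¥404,500 + ¥80,500 + ¥128,500 + ¥11,500 + ¥109,500 = ¥734,500
  Exemption: 25% × (¥734,500 − ¥347,000) = ¥96,875 ≥ ¥69,000, so the exemption is fully phased out
  Base: ¥734,500 − ¥0 = ¥734,500
  ¥734,500 × 14% = ¥102,830

Standard income tax:
  ¥17,000 × 13% = ¥2,210
  ¥178,000 × 24% = ¥42,720
  ¥167,000 × 37% = ¥61,790
  ¥42,500 × 48% = ¥20,400
  → ¥127,120

¥127,120 > ¥102,830, so the standard income tax governs.

¥127,120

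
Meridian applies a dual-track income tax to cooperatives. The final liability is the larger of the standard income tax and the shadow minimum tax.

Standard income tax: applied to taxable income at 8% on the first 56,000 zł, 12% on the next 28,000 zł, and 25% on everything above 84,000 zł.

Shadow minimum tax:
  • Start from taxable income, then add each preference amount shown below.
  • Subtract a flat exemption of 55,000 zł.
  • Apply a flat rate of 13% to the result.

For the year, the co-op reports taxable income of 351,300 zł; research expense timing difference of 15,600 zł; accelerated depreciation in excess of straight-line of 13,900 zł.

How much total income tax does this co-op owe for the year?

Shadow minimum tax:
  Adjusted income: 351,300 zł + 15,600 zł + 13,900 zł = 380,800 zł
  Less exemption 55,000 zł → base 325,800 zł
  325,800 zł × 13% = 42,354 zł

Standard income tax:
  56,000 zł × 8% = 4,480 zł
  28,000 zł × 12% = 3,360 zł
  267,300 zł × 25% = 66,825 zł
  → 74,665 zł

74,665 zł > 42,354 zł, so the standard income tax governs.

74,665 zł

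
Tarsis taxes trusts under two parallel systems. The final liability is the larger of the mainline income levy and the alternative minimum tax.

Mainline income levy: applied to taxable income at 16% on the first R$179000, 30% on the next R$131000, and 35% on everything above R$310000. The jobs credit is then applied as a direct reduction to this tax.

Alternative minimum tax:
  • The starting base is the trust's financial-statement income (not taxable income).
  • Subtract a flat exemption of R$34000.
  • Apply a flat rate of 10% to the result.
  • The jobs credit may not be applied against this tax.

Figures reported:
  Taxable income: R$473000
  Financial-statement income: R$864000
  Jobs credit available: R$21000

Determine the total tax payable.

Mainline income levy:
  R$179000 × 16% = R$28640
  R$131000 × 30% = R$39300
  R$163000 × 35% = R$57050
  → R$124990
  Less jobs credit R$21000 → R$103990

Alternative minimum tax:
  Base (financial-statement income): R$864000
  Less exemption R$34000 → base R$830000
  R$830000 × 10% = R$83000

R$103990 > R$83000, so the mainline income levy governs.

R$103990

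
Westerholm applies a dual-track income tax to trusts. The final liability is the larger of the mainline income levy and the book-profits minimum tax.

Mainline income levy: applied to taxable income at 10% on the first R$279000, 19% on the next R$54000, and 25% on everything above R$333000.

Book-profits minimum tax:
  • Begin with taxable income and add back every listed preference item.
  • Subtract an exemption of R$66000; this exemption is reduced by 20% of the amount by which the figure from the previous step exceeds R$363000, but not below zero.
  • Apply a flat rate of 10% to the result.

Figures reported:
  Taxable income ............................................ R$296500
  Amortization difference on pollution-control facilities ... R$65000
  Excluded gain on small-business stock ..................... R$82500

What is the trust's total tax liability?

Mainline income levy:
  R$279000 × 10% = R$27900
  R$17500 × 19% = R$3325
  → R$31225

Book-profits minimum tax:
  Adjusted income: R$296500 + R$65000 + R$82500 = R$444000
  Exemption: R$66000 − 20% × (R$444000 − R$363000) = R$66000 − R$16200 = R$49800
  Base: R$444000 − R$49800 = R$394200
  R$394200 × 10% = R$39420

R$39420 > R$31225, so the book-profits minimum tax is the binding amount.

R$39420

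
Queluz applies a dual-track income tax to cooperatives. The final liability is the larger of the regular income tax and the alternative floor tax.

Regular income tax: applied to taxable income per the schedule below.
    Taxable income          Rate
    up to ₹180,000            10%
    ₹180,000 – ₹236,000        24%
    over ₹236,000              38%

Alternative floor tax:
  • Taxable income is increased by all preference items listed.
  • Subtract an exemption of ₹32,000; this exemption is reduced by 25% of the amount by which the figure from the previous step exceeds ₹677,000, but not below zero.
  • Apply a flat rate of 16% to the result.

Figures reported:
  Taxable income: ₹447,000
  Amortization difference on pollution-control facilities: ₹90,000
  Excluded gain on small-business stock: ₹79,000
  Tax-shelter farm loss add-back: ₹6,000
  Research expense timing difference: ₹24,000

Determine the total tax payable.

₹111,620

Alternative floor tax:
  Adjusted income: ₹447,000 + ₹90,000 + ₹79,000 + ₹6,000 + ₹24,000 = ₹646,000
  Exemption: ₹646,000 ≤ ₹677,000, so full ₹32,000 applies
  Base: ₹646,000 − ₹32,000 = ₹614,000
  ₹614,000 × 16% = ₹98,240

Regular income tax:
  ₹180,000 × 10% = ₹18,000
  ₹56,000 × 24% = ₹13,440
  ₹211,000 × 38% = ₹80,180
  → ₹111,620

₹111,620 > ₹98,240, so the regular income tax governs.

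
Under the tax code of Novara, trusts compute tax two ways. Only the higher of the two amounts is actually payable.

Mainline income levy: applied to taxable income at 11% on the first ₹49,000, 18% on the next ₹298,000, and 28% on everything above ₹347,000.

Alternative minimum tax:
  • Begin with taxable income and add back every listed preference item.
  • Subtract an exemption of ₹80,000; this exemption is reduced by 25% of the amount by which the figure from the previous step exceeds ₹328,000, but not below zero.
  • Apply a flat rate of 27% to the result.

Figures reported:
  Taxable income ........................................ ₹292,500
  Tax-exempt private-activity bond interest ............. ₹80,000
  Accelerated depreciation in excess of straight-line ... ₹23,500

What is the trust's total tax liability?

Mainline income levy:
  ₹49,000 × 11% = ₹5,390
  ₹243,500 × 18% = ₹43,830
  → ₹49,220

Alternative minimum tax:
  Adjusted income: ₹292,500 + ₹80,000 + ₹23,500 = ₹396,000
  Exemption: ₹80,000 − 25% × (₹396,000 − ₹328,000) = ₹80,000 − ₹17,000 = ₹63,000
  Base: ₹396,000 − ₹63,000 = ₹333,000
  ₹333,000 × 27% = ₹89,910

₹89,910 > ₹49,220, so the alternative minimum tax is the binding amount.

₹89,910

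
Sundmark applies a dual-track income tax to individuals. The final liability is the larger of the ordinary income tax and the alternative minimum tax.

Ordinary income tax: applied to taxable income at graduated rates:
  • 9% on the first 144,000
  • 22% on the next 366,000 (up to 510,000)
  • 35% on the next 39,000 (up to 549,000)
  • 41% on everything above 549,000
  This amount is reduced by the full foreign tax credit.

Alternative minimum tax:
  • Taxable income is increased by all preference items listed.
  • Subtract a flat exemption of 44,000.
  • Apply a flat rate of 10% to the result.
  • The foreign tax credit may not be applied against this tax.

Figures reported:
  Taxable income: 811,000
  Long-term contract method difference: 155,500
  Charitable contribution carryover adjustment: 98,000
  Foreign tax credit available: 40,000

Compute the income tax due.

Alternative minimum tax:
  Adjusted income: 811,000 + 155,500 + 98,000 = 1,064,500
  Less exemption 44,000 → base 1,020,500
  1,020,500 × 10% = 102,050

Ordinary income tax:
  144,000 × 9% = 12,960
  366,000 × 22% = 80,520
  39,000 × 35% = 13,650
  262,000 × 41% = 107,420
  → 214,550
  Less foreign tax credit 40,000 → 174,550

174,550 > 102,050, so the ordinary income tax governs.

174,550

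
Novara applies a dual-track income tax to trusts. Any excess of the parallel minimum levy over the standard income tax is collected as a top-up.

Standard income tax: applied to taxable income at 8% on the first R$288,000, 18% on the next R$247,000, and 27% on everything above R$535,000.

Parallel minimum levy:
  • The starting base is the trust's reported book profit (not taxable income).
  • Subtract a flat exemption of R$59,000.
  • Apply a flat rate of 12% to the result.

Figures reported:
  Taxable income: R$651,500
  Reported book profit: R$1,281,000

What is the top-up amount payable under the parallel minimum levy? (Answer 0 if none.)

R$47,685

Parallel minimum levy:
  Base (reported book profit): R$1,281,000
  Less exemption R$59,000 → base R$1,222,000
  R$1,222,000 × 12% = R$146,640

Standard income tax:
  R$288,000 × 8% = R$23,040
  R$247,000 × 18% = R$44,460
  R$116,500 × 27% = R$31,455
  → R$98,955

Excess of parallel minimum levy over standard income tax: R$146,640 − R$98,955 = R$47,685.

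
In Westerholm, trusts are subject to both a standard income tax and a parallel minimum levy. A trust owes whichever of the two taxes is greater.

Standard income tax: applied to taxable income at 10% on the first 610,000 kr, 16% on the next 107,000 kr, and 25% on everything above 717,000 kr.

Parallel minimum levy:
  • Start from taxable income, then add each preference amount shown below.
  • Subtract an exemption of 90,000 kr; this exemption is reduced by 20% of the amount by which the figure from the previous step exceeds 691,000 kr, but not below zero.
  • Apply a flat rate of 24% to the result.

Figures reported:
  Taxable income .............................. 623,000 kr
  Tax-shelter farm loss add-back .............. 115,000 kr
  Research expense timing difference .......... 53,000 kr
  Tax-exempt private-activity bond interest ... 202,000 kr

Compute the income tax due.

Standard income tax:
  610,000 kr × 10% = 61,000 kr
  13,000 kr × 16% = 2,080 kr
  → 63,080 kr

Parallel minimum levy:
  Adjusted income: 623,000 kr + 115,000 kr + 53,000 kr + 202,000 kr = 993,000 kr
  Exemption: 90,000 kr − 20% × (993,000 kr − 691,000 kr) = 90,000 kr − 60,400 kr = 29,600 kr
  Base: 993,000 kr − 29,600 kr = 963,400 kr
  963,400 kr × 24% = 231,216 kr

231,216 kr > 63,080 kr, so the parallel minimum levy is the binding amount.

231,216 kr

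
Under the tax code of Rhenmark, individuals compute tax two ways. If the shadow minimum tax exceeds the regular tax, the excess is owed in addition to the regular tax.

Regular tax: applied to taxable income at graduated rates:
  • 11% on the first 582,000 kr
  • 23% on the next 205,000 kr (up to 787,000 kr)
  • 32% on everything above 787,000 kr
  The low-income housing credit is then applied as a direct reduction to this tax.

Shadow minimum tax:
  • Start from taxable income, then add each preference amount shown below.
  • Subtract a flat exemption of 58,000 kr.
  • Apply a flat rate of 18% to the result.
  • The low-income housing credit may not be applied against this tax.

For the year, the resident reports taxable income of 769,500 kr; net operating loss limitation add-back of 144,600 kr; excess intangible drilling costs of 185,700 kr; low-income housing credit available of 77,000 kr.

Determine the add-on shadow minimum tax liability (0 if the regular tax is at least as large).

157,379 kr

Shadow minimum tax:
  Adjusted income: 769,500 kr + 144,600 kr + 185,700 kr = 1,099,800 kr
  Less exemption 58,000 kr → base 1,041,800 kr
  1,041,800 kr × 18% = 187,524 kr

Regular tax:
  582,000 kr × 11% = 64,020 kr
  187,500 kr × 23% = 43,125 kr
  → 107,145 kr
  Less low-income housing credit 77,000 kr → 30,145 kr

Excess of shadow minimum tax over regular tax: 187,524 kr − 30,145 kr = 157,379 kr.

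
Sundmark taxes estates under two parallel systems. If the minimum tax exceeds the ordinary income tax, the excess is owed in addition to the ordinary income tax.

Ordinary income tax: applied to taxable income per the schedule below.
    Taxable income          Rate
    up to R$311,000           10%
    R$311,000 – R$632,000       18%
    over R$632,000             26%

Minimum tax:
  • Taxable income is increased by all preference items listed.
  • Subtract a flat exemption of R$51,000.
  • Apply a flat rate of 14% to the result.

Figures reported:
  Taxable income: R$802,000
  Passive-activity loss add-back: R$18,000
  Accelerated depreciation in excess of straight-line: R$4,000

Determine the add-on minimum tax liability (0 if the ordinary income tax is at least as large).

R$0

Minimum tax:
  Adjusted income: R$802,000 + R$18,000 + R$4,000 = R$824,000
  Less exemption R$51,000 → base R$773,000
  R$773,000 × 14% = R$108,220

Ordinary income tax:
  R$311,000 × 10% = R$31,100
  R$321,000 × 18% = R$57,780
  R$170,000 × 26% = R$44,200
  → R$133,080

R$108,220 ≤ R$133,080, so no add-on is due.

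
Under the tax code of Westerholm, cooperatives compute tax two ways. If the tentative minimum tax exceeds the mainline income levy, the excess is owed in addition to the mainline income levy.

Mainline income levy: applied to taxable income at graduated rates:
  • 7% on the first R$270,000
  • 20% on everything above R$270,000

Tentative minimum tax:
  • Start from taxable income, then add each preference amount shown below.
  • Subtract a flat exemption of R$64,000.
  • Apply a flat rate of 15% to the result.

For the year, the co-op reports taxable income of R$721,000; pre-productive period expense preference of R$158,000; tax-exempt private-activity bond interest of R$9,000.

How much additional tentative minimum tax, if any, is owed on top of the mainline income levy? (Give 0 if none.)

R$14,500

Mainline income levy:
  R$270,000 × 7% = R$18,900
  R$451,000 × 20% = R$90,200
  → R$109,100

Tentative minimum tax:
  Adjusted income: R$721,000 + R$158,000 + R$9,000 = R$888,000
  Less exemption R$64,000 → base R$824,000
  R$824,000 × 15% = R$123,600

Excess of tentative minimum tax over mainline income levy: R$123,600 − R$109,100 = R$14,500.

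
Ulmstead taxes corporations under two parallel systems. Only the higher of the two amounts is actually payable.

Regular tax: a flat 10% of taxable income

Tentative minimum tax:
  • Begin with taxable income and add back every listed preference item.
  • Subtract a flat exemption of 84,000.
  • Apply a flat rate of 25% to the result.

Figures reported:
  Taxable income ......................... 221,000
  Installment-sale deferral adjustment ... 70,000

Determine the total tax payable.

Tentative minimum tax:
  Adjusted income: 221,000 + 70,000 = 291,000
  Less exemption 84,000 → base 207,000
  207,000 × 25% = 51,750

Regular tax:
  221,000 × 10% = 22,100

51,750 > 22,100, so the tentative minimum tax is the binding amount.

51,750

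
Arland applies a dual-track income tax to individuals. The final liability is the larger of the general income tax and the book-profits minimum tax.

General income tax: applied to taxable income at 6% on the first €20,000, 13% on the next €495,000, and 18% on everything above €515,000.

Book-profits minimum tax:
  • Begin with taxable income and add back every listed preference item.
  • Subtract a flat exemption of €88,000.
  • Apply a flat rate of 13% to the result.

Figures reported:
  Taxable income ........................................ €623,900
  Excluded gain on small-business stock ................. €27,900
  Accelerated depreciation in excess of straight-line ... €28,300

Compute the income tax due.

Book-profits minimum tax:
  Adjusted income: €623,900 + €27,900 + €28,300 = €680,100
  Less exemption €88,000 → base €592,100
  €592,100 × 13% = €76,973

General income tax:
  €20,000 × 6% = €1,200
  €495,000 × 13% = €64,350
  €108,900 × 18% = €19,602
  → €85,152

€85,152 > €76,973, so the general income tax governs.

€85,152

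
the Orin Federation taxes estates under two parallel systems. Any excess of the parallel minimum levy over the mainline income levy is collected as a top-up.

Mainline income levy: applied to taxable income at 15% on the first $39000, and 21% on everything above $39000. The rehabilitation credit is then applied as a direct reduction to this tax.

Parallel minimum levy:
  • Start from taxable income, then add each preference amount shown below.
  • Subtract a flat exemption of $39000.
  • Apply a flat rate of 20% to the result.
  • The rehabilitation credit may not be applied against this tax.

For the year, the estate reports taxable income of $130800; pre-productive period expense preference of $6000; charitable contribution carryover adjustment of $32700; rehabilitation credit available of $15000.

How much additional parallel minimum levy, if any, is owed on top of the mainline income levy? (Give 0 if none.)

$15972

Mainline income levy:
  $39000 × 15% = $5850
  $91800 × 21% = $19278
  → $25128
  Less rehabilitation credit $15000 → $10128

Parallel minimum levy:
  Adjusted income: $130800 + $6000 + $32700 = $169500
  Less exemption $39000 → base $130500
  $130500 × 20% = $26100

Excess of parallel minimum levy over mainline income levy: $26100 − $10128 = $15972.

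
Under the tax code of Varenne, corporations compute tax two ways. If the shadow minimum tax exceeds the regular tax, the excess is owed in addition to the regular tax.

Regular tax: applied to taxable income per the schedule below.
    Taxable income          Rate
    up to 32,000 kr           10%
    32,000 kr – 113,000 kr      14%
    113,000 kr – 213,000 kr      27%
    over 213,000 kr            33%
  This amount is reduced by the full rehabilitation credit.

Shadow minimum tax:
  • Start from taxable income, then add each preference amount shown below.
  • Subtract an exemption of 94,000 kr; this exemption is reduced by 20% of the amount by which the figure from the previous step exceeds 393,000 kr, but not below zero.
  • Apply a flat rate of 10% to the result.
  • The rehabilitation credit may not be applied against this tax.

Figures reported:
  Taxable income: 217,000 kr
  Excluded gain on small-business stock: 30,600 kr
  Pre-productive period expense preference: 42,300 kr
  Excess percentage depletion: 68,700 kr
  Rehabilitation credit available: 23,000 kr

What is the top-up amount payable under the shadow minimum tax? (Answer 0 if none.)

Shadow minimum tax:
  Adjusted income: 217,000 kr + 30,600 kr + 42,300 kr + 68,700 kr = 358,600 kr
  Exemption: 358,600 kr ≤ 393,000 kr, so full 94,000 kr applies
  Base: 358,600 kr − 94,000 kr = 264,600 kr
  264,600 kr × 10% = 26,460 kr

Regular tax:
  32,000 kr × 10% = 3,200 kr
  81,000 kr × 14% = 11,340 kr
  100,000 kr × 27% = 27,000 kr
  4,000 kr × 33% = 1,320 kr
  → 42,860 kr
  Less rehabilitation credit 23,000 kr → 19,860 kr

Excess of shadow minimum tax over regular tax: 26,460 kr − 19,860 kr = 6,600 kr.

6,600 kr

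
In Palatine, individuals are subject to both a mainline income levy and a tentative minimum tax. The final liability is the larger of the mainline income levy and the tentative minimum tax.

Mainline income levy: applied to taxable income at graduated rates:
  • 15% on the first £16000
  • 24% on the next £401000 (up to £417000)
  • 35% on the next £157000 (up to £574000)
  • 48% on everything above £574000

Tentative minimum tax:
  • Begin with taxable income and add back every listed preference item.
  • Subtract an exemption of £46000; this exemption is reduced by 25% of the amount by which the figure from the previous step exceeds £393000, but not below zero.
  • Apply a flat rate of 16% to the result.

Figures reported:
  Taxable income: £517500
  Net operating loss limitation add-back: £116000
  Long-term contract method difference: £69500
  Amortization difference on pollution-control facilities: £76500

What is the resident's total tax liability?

£133815

Tentative minimum tax:
  Adjusted income: £517500 + £116000 + £69500 + £76500 = £779500
  Exemption: 25% × (£779500 − £393000) = £96625 ≥ £46000, so the exemption is fully phased out
  Base: £779500 − £0 = £779500
  £779500 × 16% = £124720

Mainline income levy:
  £16000 × 15% = £2400
  £401000 × 24% = £96240
  £100500 × 35% = £35175
  → £133815

£133815 > £124720, so the mainline income levy governs.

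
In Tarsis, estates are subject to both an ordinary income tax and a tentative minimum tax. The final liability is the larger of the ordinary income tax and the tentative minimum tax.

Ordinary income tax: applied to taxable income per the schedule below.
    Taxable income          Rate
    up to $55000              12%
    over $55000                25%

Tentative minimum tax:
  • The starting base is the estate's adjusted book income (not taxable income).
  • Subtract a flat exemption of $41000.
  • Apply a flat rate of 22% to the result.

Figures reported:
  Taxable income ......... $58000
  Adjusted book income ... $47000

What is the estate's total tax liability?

$7350

Tentative minimum tax:
  Base (adjusted book income): $47000
  Less exemption $41000 → base $6000
  $6000 × 22% = $1320

Ordinary income tax:
  $55000 × 12% = $6600
  $3000 × 25% = $750
  → $7350

$7350 > $1320, so the ordinary income tax governs.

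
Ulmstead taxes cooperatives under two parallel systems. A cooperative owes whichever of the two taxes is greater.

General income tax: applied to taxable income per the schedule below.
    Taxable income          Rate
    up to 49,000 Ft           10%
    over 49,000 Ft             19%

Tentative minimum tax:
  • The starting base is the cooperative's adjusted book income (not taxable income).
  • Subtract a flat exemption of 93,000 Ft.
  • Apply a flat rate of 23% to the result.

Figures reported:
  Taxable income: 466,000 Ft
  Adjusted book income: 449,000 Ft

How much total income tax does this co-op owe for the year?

84,130 Ft

Tentative minimum tax:
  Base (adjusted book income): 449,000 Ft
  Less exemption 93,000 Ft → base 356,000 Ft
  356,000 Ft × 23% = 81,880 Ft

General income tax:
  49,000 Ft × 10% = 4,900 Ft
  417,000 Ft × 19% = 79,230 Ft
  → 84,130 Ft

84,130 Ft > 81,880 Ft, so the general income tax governs.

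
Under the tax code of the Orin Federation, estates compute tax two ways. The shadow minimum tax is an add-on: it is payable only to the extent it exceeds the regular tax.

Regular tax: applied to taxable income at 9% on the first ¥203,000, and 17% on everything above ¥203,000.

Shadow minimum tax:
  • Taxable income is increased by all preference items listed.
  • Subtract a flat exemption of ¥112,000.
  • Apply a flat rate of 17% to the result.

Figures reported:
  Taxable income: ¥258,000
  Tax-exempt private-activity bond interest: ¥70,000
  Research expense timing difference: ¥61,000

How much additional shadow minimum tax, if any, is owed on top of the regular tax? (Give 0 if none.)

Shadow minimum tax:
  Adjusted income: ¥258,000 + ¥70,000 + ¥61,000 = ¥389,000
  Less exemption ¥112,000 → base ¥277,000
  ¥277,000 × 17% = ¥47,090

Regular tax:
  ¥203,000 × 9% = ¥18,270
  ¥55,000 × 17% = ¥9,350
  → ¥27,620

Excess of shadow minimum tax over regular tax: ¥47,090 − ¥27,620 = ¥19,470.

¥19,470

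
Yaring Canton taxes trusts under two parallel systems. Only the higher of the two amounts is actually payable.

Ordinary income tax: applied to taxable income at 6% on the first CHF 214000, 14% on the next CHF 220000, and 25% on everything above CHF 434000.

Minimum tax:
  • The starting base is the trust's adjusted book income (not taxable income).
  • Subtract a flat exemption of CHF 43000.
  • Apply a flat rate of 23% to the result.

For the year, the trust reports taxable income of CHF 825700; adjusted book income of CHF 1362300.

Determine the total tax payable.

CHF 303439

Minimum tax:
  Base (adjusted book income): CHF 1362300
  Less exemption CHF 43000 → base CHF 1319300
  CHF 1319300 × 23% = CHF 303439

Ordinary income tax:
  CHF 214000 × 6% = CHF 12840
  CHF 220000 × 14% = CHF 30800
  CHF 391700 × 25% = CHF 97925
  → CHF 141565

CHF 303439 > CHF 141565, so the minimum tax is the binding amount.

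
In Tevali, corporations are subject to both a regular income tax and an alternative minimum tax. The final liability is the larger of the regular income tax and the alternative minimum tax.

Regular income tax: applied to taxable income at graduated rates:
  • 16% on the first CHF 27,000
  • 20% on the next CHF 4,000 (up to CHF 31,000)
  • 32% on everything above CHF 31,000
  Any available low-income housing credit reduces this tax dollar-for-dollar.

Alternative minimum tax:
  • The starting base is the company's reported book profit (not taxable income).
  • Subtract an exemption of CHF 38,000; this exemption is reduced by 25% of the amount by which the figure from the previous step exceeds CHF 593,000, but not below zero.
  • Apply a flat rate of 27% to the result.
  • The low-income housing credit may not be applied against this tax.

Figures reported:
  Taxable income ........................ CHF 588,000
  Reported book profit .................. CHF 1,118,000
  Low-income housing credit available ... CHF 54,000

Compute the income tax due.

Regular income tax:
  CHF 27,000 × 16% = CHF 4,320
  CHF 4,000 × 20% = CHF 800
  CHF 557,000 × 32% = CHF 178,240
  → CHF 183,360
  Less low-income housing credit CHF 54,000 → CHF 129,360

Alternative minimum tax:
  Base (reported book profit): CHF 1,118,000
  Exemption: 25% × (CHF 1,118,000 − CHF 593,000) = CHF 131,250 ≥ CHF 38,000, so the exemption is fully phased out
  Base: CHF 1,118,000 − CHF 0 = CHF 1,118,000
  CHF 1,118,000 × 27% = CHF 301,860

CHF 301,860 > CHF 129,360, so the alternative minimum tax is the binding amount.

CHF 301,860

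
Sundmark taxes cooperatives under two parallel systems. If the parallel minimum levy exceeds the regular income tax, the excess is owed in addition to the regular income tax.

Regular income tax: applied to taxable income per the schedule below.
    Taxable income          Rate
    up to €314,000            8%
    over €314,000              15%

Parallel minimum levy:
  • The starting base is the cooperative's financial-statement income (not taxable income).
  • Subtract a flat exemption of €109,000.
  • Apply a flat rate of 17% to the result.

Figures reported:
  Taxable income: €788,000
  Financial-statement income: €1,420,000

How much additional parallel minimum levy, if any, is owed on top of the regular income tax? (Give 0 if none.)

€126,650

Parallel minimum levy:
  Base (financial-statement income): €1,420,000
  Less exemption €109,000 → base €1,311,000
  €1,311,000 × 17% = €222,870

Regular income tax:
  €314,000 × 8% = €25,120
  €474,000 × 15% = €71,100
  → €96,220

Excess of parallel minimum levy over regular income tax: €222,870 − €96,220 = €126,650.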